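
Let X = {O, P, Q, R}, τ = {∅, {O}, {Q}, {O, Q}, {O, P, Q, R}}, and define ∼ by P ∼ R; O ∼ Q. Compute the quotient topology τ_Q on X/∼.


X/∼ = {[O=Q], [P=R]}; |τ_Q| = 3.

Equivalence classes: [O=Q], [P=R].
Quotient map π: X → X/∼ sends O ↦ [O=Q], P ↦ [P=R], Q ↦ [O=Q], R ↦ [P=R].
For each subset V ⊆ X/∼, compute π^{-1}(V) ⊆ X and check whether π^{-1}(V) ∈ τ. V is open in τ_Q iff π^{-1}(V) ∈ τ.
  V = {}: π^{-1}(V) = ∅ ∈ τ ✓.
  V = {[O=Q]}: π^{-1}(V) = {O, Q} ∈ τ ✓.
  V = {[P=R]}: π^{-1}(V) = {P, R} ∉ τ ✗.
  V = {[O=Q], [P=R]}: π^{-1}(V) = {O, P, Q, R} ∈ τ ✓.
Open sets in the quotient: τ_Q = {{}, {[O=Q]}, {[O=Q], [P=R]}} (3 elements).


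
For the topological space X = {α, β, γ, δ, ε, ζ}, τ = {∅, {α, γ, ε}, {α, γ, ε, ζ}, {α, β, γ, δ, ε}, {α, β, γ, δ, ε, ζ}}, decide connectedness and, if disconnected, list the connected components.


(X, τ) is connected.

Find clopen sets (U ∈ τ with X ∖ U ∈ τ):
  U = ∅, X ∖ U = {α, β, γ, δ, ε, ζ} — both open, so U is clopen.
  U = {α, β, γ, δ, ε, ζ}, X ∖ U = ∅ — both open, so U is clopen.
Only trivial clopens (∅ and X) exist, so (X, τ) is connected.
Compute connected components by grouping points that agree on all clopens:
  component: {α, β, γ, δ, ε, ζ}


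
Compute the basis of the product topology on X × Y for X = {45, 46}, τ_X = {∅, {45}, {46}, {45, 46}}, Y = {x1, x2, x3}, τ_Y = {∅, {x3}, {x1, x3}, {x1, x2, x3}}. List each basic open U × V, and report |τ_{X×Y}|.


Basis B = {∅ × ∅, {45} × {x3}, {46} × {x3}, {45} × {x1, x3}, {45, 46} × {x3}, {46} × {x1, x3}, {45} × {x1, x2, x3}, {46} × {x1, x2, x3}, {45, 46} × {x1, x3}, {45, 46} × {x1, x2, x3}}; |τ_{X×Y}| = 16.

Enumerate products U × V with U ∈ τ_X, V ∈ τ_Y (deduplicated):
  ∅ × ∅ = {} (∅)
  {45} × {x3} = {(45,x3)}
  {46} × {x3} = {(46,x3)}
  {45} × {x1, x3} = {(45,x1), (45,x3)}
  {45, 46} × {x3} = {(45,x3), (46,x3)}
  {46} × {x1, x3} = {(46,x1), (46,x3)}
  {45} × {x1, x2, x3} = {(45,x1), (45,x2), (45,x3)}
  {46} × {x1, x2, x3} = {(46,x1), (46,x2), (46,x3)}
  {45, 46} × {x1, x3} = {(45,x1), (45,x3), (46,x1), (46,x3)}
  {45, 46} × {x1, x2, x3} = {(45,x1), (45,x2), (45,x3), (46,x1), (46,x2), (46,x3)}
These 10 distinct sets form the basis B.
Close under arbitrary unions to get τ_{X×Y}; counting gives |τ_{X×Y}| = 16.


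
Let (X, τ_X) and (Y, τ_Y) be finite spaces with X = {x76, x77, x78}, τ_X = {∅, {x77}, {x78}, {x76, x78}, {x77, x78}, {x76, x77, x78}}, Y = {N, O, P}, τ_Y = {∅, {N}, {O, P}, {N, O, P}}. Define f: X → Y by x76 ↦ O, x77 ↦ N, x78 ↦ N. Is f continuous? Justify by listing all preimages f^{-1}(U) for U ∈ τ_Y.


f is NOT continuous.

Compute f^{-1}(U) for each U ∈ τ_Y:
  U = ∅: f^{-1}(U) = ∅ ∈ τ_X ✓.
  U = {N}: f^{-1}(U) = {x77, x78} ∈ τ_X ✓.
  U = {O, P}: f^{-1}(U) = {x76} ∉ τ_X ✗.
  U = {N, O, P}: f^{-1}(U) = {x76, x77, x78} ∈ τ_X ✓.
Found U = {O, P} with f^{-1}(U) = {x76} not in τ_X. Therefore f is NOT continuous.


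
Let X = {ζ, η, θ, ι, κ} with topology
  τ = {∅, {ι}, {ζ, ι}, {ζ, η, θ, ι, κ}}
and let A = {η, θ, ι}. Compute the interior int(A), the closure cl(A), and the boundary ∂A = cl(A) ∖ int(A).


int(A) = {ι}, cl(A) = {ζ, η, θ, ι, κ}, ∂A = {ζ, η, θ, κ}.

Closed sets in (X, τ) are complements of opens:
  closed(X, τ) = {∅, {η, θ, κ}, {ζ, η, θ, κ}, {ζ, η, θ, ι, κ}}.
int(A) = ⋃ {U ∈ τ : U ⊆ A}. Opens contained in A: ∅, {ι}.
Taking the union of these: int(A) = {ι}.
cl(A) = ⋂ {C closed : A ⊆ C}. Closed sets containing A: {ζ, η, θ, ι, κ}.
Intersecting these: cl(A) = {ζ, η, θ, ι, κ}.
∂A = cl(A) ∖ int(A) = {ζ, η, θ, ι, κ} ∖ {ι} = {ζ, η, θ, κ}.


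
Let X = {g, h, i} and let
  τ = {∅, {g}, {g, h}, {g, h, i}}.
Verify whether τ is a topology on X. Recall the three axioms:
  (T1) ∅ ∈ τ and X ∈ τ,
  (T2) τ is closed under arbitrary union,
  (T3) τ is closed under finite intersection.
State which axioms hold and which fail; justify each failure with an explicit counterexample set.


τ IS a topology on X.

Axiom (T1): ∅ ∈ τ? Yes; X ∈ τ? Yes.
Axiom (T2/T3): check pairwise unions and intersections of members of τ.
All pairwise intersections and unions checked — each lies in τ. Therefore τ satisfies (T1), (T2), (T3): it IS a topology on X.


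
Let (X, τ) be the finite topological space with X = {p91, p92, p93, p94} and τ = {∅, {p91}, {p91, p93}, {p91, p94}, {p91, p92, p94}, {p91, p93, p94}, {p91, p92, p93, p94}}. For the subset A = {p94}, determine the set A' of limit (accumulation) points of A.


A' = {p92}

For each x ∈ X, list the open sets U ∈ τ with x ∈ U, then check whether U ∩ (A ∖ {x}) ≠ ∅ for every such U.
  x = p91: open {p91} ∋ x has {p91} ∩ (A ∖ {p91}) = ∅, so x is NOT a limit point.
  x = p92: opens ∋ x are {p91, p92, p94}, {p91, p92, p93, p94}; each meets A ∖ {p92}, so x IS a limit point.
  x = p93: open {p91, p93} ∋ x has {p91, p93} ∩ (A ∖ {p93}) = ∅, so x is NOT a limit point.
  x = p94: open {p91, p94} ∋ x has {p91, p94} ∩ (A ∖ {p94}) = ∅, so x is NOT a limit point.
Collecting: A' = {p92}.


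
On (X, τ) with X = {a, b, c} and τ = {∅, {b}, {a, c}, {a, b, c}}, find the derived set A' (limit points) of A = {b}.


A' = ∅

For each x ∈ X, list the open sets U ∈ τ with x ∈ U, then check whether U ∩ (A ∖ {x}) ≠ ∅ for every such U.
  x = a: open {a, c} ∋ x has {a, c} ∩ (A ∖ {a}) = ∅, so x is NOT a limit point.
  x = b: open {b} ∋ x has {b} ∩ (A ∖ {b}) = ∅, so x is NOT a limit point.
  x = c: open {a, c} ∋ x has {a, c} ∩ (A ∖ {c}) = ∅, so x is NOT a limit point.
Collecting: A' = ∅.


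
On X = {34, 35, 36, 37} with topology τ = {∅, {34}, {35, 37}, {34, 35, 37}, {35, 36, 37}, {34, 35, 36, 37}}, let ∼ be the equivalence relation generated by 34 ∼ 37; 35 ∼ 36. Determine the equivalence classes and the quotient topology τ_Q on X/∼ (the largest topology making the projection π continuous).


X/∼ = {[34=37], [35=36]}; |τ_Q| = 2.

Equivalence classes: [34=37], [35=36].
Quotient map π: X → X/∼ sends 34 ↦ [34=37], 35 ↦ [35=36], 36 ↦ [35=36], 37 ↦ [34=37].
For each subset V ⊆ X/∼, compute π^{-1}(V) ⊆ X and check whether π^{-1}(V) ∈ τ. V is open in τ_Q iff π^{-1}(V) ∈ τ.
  V = {}: π^{-1}(V) = ∅ ∈ τ ✓.
  V = {[34=37]}: π^{-1}(V) = {34, 37} ∉ τ ✗.
  V = {[35=36]}: π^{-1}(V) = {35, 36} ∉ τ ✗.
  V = {[34=37], [35=36]}: π^{-1}(V) = {34, 35, 36, 37} ∈ τ ✓.
Open sets in the quotient: τ_Q = {{}, {[34=37], [35=36]}} (2 elements).


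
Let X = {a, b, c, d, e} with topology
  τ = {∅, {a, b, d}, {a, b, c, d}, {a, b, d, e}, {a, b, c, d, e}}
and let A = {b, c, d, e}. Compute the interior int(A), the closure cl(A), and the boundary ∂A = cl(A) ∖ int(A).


int(A) = ∅, cl(A) = {a, b, c, d, e}, ∂A = {a, b, c, d, e}.

Closed sets in (X, τ) are complements of opens:
  closed(X, τ) = {∅, {c}, {e}, {c, e}, {a, b, c, d, e}}.
int(A) = ⋃ {U ∈ τ : U ⊆ A}. Opens contained in A: ∅.
Taking the union of these: int(A) = ∅.
cl(A) = ⋂ {C closed : A ⊆ C}. Closed sets containing A: {a, b, c, d, e}.
Intersecting these: cl(A) = {a, b, c, d, e}.
∂A = cl(A) ∖ int(A) = {a, b, c, d, e} ∖ ∅ = {a, b, c, d, e}.


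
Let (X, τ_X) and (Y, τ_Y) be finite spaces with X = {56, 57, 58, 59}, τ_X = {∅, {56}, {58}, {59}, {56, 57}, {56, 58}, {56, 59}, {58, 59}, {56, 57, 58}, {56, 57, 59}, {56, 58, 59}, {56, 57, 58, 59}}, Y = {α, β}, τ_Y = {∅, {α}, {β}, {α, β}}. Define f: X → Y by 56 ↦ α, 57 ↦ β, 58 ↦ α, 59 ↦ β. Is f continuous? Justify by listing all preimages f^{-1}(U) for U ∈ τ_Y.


f is NOT continuous.

Compute f^{-1}(U) for each U ∈ τ_Y:
  U = ∅: f^{-1}(U) = ∅ ∈ τ_X ✓.
  U = {α}: f^{-1}(U) = {56, 58} ∈ τ_X ✓.
  U = {β}: f^{-1}(U) = {57, 59} ∉ τ_X ✗.
  U = {α, β}: f^{-1}(U) = {56, 57, 58, 59} ∈ τ_X ✓.
Found U = {β} with f^{-1}(U) = {57, 59} not in τ_X. Therefore f is NOT continuous.


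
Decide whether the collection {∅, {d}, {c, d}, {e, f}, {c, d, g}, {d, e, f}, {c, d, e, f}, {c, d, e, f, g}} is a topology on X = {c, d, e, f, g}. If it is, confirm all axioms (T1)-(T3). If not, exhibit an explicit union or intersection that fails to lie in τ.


τ IS a topology on X.

Axiom (T1): ∅ ∈ τ? Yes; X ∈ τ? Yes.
Axiom (T2/T3): check pairwise unions and intersections of members of τ.
All pairwise intersections and unions checked — each lies in τ. Therefore τ satisfies (T1), (T2), (T3): it IS a topology on X.


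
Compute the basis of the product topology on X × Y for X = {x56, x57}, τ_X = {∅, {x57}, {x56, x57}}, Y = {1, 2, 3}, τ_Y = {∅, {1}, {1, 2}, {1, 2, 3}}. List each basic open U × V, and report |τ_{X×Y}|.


Basis B = {∅ × ∅, {x57} × {1}, {x56, x57} × {1}, {x57} × {1, 2}, {x57} × {1, 2, 3}, {x56, x57} × {1, 2}, {x56, x57} × {1, 2, 3}}; |τ_{X×Y}| = 10.

Enumerate products U × V with U ∈ τ_X, V ∈ τ_Y (deduplicated):
  ∅ × ∅ = {} (∅)
  {x57} × {1} = {(x57,1)}
  {x56, x57} × {1} = {(x56,1), (x57,1)}
  {x57} × {1, 2} = {(x57,1), (x57,2)}
  {x57} × {1, 2, 3} = {(x57,1), (x57,2), (x57,3)}
  {x56, x57} × {1, 2} = {(x56,1), (x56,2), (x57,1), (x57,2)}
  {x56, x57} × {1, 2, 3} = {(x56,1), (x56,2), (x56,3), (x57,1), (x57,2), (x57,3)}
These 7 distinct sets form the basis B.
Close under arbitrary unions to get τ_{X×Y}; counting gives |τ_{X×Y}| = 10.


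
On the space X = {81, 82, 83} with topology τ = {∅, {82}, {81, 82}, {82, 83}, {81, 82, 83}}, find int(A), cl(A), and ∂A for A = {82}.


int(A) = {82}, cl(A) = {81, 82, 83}, ∂A = {81, 83}.

Closed sets in (X, τ) are complements of opens:
  closed(X, τ) = {∅, {81}, {83}, {81, 83}, {81, 82, 83}}.
int(A) = ⋃ {U ∈ τ : U ⊆ A}. Opens contained in A: ∅, {82}.
Taking the union of these: int(A) = {82}.
cl(A) = ⋂ {C closed : A ⊆ C}. Closed sets containing A: {81, 82, 83}.
Intersecting these: cl(A) = {81, 82, 83}.
∂A = cl(A) ∖ int(A) = {81, 82, 83} ∖ {82} = {81, 83}.


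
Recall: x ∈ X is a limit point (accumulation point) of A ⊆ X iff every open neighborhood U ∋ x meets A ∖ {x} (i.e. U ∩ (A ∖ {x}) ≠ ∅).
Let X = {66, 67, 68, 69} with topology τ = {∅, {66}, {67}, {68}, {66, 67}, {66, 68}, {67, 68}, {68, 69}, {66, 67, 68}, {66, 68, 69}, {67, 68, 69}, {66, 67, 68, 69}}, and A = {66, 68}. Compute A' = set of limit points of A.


A' = {69}

For each x ∈ X, list the open sets U ∈ τ with x ∈ U, then check whether U ∩ (A ∖ {x}) ≠ ∅ for every such U.
  x = 66: open {66} ∋ x has {66} ∩ (A ∖ {66}) = ∅, so x is NOT a limit point.
  x = 67: open {67} ∋ x has {67} ∩ (A ∖ {67}) = ∅, so x is NOT a limit point.
  x = 68: open {68} ∋ x has {68} ∩ (A ∖ {68}) = ∅, so x is NOT a limit point.
  x = 69: opens ∋ x are {68, 69}, {66, 68, 69}, {67, 68, 69}, {66, 67, 68, 69}; each meets A ∖ {69}, so x IS a limit point.
Collecting: A' = {69}.


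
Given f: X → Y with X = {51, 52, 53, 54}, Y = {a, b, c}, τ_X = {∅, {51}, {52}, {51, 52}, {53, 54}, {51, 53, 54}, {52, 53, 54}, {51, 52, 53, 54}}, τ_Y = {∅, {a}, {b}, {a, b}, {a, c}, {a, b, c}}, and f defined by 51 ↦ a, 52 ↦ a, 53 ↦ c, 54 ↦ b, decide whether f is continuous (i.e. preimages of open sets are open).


f is NOT continuous.

Compute f^{-1}(U) for each U ∈ τ_Y:
  U = ∅: f^{-1}(U) = ∅ ∈ τ_X ✓.
  U = {a}: f^{-1}(U) = {51, 52} ∈ τ_X ✓.
  U = {b}: f^{-1}(U) = {54} ∉ τ_X ✗.
  U = {a, b}: f^{-1}(U) = {51, 52, 54} ∉ τ_X ✗.
  U = {a, c}: f^{-1}(U) = {51, 52, 53} ∉ τ_X ✗.
  U = {a, b, c}: f^{-1}(U) = {51, 52, 53, 54} ∈ τ_X ✓.
Found U = {b} with f^{-1}(U) = {54} not in τ_X. Therefore f is NOT continuous.


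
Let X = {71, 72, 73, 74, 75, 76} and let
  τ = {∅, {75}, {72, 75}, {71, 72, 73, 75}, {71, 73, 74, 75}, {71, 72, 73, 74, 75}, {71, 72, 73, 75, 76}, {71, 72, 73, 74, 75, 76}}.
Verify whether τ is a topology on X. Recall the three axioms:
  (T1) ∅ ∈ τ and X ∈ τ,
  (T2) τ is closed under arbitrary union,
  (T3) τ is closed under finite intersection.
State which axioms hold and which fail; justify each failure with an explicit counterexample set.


τ is NOT a topology on X.

Axiom (T1): ∅ ∈ τ? Yes; X ∈ τ? Yes.
Axiom (T2/T3): check pairwise unions and intersections of members of τ.
Counterexample for (T3): {71, 72, 73, 75} ∩ {71, 73, 74, 75} = {71, 73, 75} ∉ τ. Therefore τ is NOT a topology.


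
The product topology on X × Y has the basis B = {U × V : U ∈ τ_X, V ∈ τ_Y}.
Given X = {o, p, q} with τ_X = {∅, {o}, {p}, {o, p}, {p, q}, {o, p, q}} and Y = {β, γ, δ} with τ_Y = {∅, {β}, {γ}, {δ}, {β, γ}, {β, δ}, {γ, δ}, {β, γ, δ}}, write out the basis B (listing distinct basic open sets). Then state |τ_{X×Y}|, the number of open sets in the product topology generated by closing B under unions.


Basis B = {∅ × ∅, {o} × {β}, {o} × {γ}, {o} × {δ}, {p} × {β}, {p} × {γ}, {p} × {δ}, {o} × {β, γ}, {o} × {β, δ}, {o, p} × {β}, {o} × {γ, δ}, {o, p} × {γ}, {o, p} × {δ}, {p} × {β, γ}, {p} × {β, δ}, {p, q} × {β}, {p} × {γ, δ}, {p, q} × {γ}, {p, q} × {δ}, {o} × {β, γ, δ}, {o, p, q} × {β}, {o, p, q} × {γ}, {o, p, q} × {δ}, {p} × {β, γ, δ}, {o, p} × {β, γ}, {o, p} × {β, δ}, {o, p} × {γ, δ}, {p, q} × {β, γ}, {p, q} × {β, δ}, {p, q} × {γ, δ}, {o, p} × {β, γ, δ}, {o, p, q} × {β, γ}, {o, p, q} × {β, δ}, {o, p, q} × {γ, δ}, {p, q} × {β, γ, δ}, {o, p, q} × {β, γ, δ}}; |τ_{X×Y}| = 216.

Enumerate products U × V with U ∈ τ_X, V ∈ τ_Y (deduplicated):
  ∅ × ∅ = {} (∅)
  {o} × {β} = {(o,β)}
  {o} × {γ} = {(o,γ)}
  {o} × {δ} = {(o,δ)}
  {p} × {β} = {(p,β)}
  {p} × {γ} = {(p,γ)}
  {p} × {δ} = {(p,δ)}
  {o} × {β, γ} = {(o,β), (o,γ)}
  {o} × {β, δ} = {(o,β), (o,δ)}
  {o, p} × {β} = {(o,β), (p,β)}
  {o} × {γ, δ} = {(o,γ), (o,δ)}
  {o, p} × {γ} = {(o,γ), (p,γ)}
  {o, p} × {δ} = {(o,δ), (p,δ)}
  {p} × {β, γ} = {(p,β), (p,γ)}
  {p} × {β, δ} = {(p,β), (p,δ)}
  {p, q} × {β} = {(p,β), (q,β)}
  {p} × {γ, δ} = {(p,γ), (p,δ)}
  {p, q} × {γ} = {(p,γ), (q,γ)}
  {p, q} × {δ} = {(p,δ), (q,δ)}
  {o} × {β, γ, δ} = {(o,β), (o,γ), (o,δ)}
  {o, p, q} × {β} = {(o,β), (p,β), (q,β)}
  {o, p, q} × {γ} = {(o,γ), (p,γ), (q,γ)}
  {o, p, q} × {δ} = {(o,δ), (p,δ), (q,δ)}
  {p} × {β, γ, δ} = {(p,β), (p,γ), (p,δ)}
  {o, p} × {β, γ} = {(o,β), (o,γ), (p,β), (p,γ)}
  {o, p} × {β, δ} = {(o,β), (o,δ), (p,β), (p,δ)}
  {o, p} × {γ, δ} = {(o,γ), (o,δ), (p,γ), (p,δ)}
  {p, q} × {β, γ} = {(p,β), (p,γ), (q,β), (q,γ)}
  {p, q} × {β, δ} = {(p,β), (p,δ), (q,β), (q,δ)}
  {p, q} × {γ, δ} = {(p,γ), (p,δ), (q,γ), (q,δ)}
  {o, p} × {β, γ, δ} = {(o,β), (o,γ), (o,δ), (p,β), (p,γ), (p,δ)}
  {o, p, q} × {β, γ} = {(o,β), (o,γ), (p,β), (p,γ), (q,β), (q,γ)}
  {o, p, q} × {β, δ} = {(o,β), (o,δ), (p,β), (p,δ), (q,β), (q,δ)}
  {o, p, q} × {γ, δ} = {(o,γ), (o,δ), (p,γ), (p,δ), (q,γ), (q,δ)}
  {p, q} × {β, γ, δ} = {(p,β), (p,γ), (p,δ), (q,β), (q,γ), (q,δ)}
  {o, p, q} × {β, γ, δ} = {(o,β), (o,γ), (o,δ), (p,β), (p,γ), (p,δ), (q,β), (q,γ), (q,δ)}
These 36 distinct sets form the basis B.
Close under arbitrary unions to get τ_{X×Y}; counting gives |τ_{X×Y}| = 216.


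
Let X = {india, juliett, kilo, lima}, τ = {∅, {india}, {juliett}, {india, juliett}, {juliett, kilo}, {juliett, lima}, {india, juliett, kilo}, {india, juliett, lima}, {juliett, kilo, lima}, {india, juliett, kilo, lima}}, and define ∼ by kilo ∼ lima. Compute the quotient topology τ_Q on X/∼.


X/∼ = {[india], [juliett], [kilo=lima]}; |τ_Q| = 6.

Equivalence classes: [india], [juliett], [kilo=lima].
Quotient map π: X → X/∼ sends india ↦ [india], juliett ↦ [juliett], kilo ↦ [kilo=lima], lima ↦ [kilo=lima].
For each subset V ⊆ X/∼, compute π^{-1}(V) ⊆ X and check whether π^{-1}(V) ∈ τ. V is open in τ_Q iff π^{-1}(V) ∈ τ.
  V = {}: π^{-1}(V) = ∅ ∈ τ ✓.
  V = {[india]}: π^{-1}(V) = {india} ∈ τ ✓.
  V = {[juliett]}: π^{-1}(V) = {juliett} ∈ τ ✓.
  V = {[india], [juliett]}: π^{-1}(V) = {india, juliett} ∈ τ ✓.
  V = {[kilo=lima]}: π^{-1}(V) = {kilo, lima} ∉ τ ✗.
  V = {[india], [kilo=lima]}: π^{-1}(V) = {india, kilo, lima} ∉ τ ✗.
  V = {[juliett], [kilo=lima]}: π^{-1}(V) = {juliett, kilo, lima} ∈ τ ✓.
  V = {[india], [juliett], [kilo=lima]}: π^{-1}(V) = {india, juliett, kilo, lima} ∈ τ ✓.
Open sets in the quotient: τ_Q = {{}, {[india]}, {[juliett]}, {[india], [juliett]}, {[juliett], [kilo=lima]}, {[india], [juliett], [kilo=lima]}} (6 elements).


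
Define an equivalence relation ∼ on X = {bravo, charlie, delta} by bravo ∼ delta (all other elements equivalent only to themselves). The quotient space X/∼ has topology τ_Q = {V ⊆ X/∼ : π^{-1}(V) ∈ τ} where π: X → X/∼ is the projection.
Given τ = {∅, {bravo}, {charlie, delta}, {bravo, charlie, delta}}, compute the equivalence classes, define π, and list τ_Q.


X/∼ = {[bravo=delta], [charlie]}; |τ_Q| = 2.

Equivalence classes: [bravo=delta], [charlie].
Quotient map π: X → X/∼ sends bravo ↦ [bravo=delta], charlie ↦ [charlie], delta ↦ [bravo=delta].
For each subset V ⊆ X/∼, compute π^{-1}(V) ⊆ X and check whether π^{-1}(V) ∈ τ. V is open in τ_Q iff π^{-1}(V) ∈ τ.
  V = {}: π^{-1}(V) = ∅ ∈ τ ✓.
  V = {[bravo=delta]}: π^{-1}(V) = {bravo, delta} ∉ τ ✗.
  V = {[charlie]}: π^{-1}(V) = {charlie} ∉ τ ✗.
  V = {[bravo=delta], [charlie]}: π^{-1}(V) = {bravo, charlie, delta} ∈ τ ✓.
Open sets in the quotient: τ_Q = {{}, {[bravo=delta], [charlie]}} (2 elements).


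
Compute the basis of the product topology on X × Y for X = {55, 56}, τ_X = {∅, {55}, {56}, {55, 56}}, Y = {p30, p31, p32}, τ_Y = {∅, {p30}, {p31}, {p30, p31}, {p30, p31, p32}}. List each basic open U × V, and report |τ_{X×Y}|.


Basis B = {∅ × ∅, {55} × {p30}, {55} × {p31}, {56} × {p30}, {56} × {p31}, {55} × {p30, p31}, {55, 56} × {p30}, {55, 56} × {p31}, {56} × {p30, p31}, {55} × {p30, p31, p32}, {56} × {p30, p31, p32}, {55, 56} × {p30, p31}, {55, 56} × {p30, p31, p32}}; |τ_{X×Y}| = 25.

Enumerate products U × V with U ∈ τ_X, V ∈ τ_Y (deduplicated):
  ∅ × ∅ = {} (∅)
  {55} × {p30} = {(55,p30)}
  {55} × {p31} = {(55,p31)}
  {56} × {p30} = {(56,p30)}
  {56} × {p31} = {(56,p31)}
  {55} × {p30, p31} = {(55,p30), (55,p31)}
  {55, 56} × {p30} = {(55,p30), (56,p30)}
  {55, 56} × {p31} = {(55,p31), (56,p31)}
  {56} × {p30, p31} = {(56,p30), (56,p31)}
  {55} × {p30, p31, p32} = {(55,p30), (55,p31), (55,p32)}
  {56} × {p30, p31, p32} = {(56,p30), (56,p31), (56,p32)}
  {55, 56} × {p30, p31} = {(55,p30), (55,p31), (56,p30), (56,p31)}
  {55, 56} × {p30, p31, p32} = {(55,p30), (55,p31), (55,p32), (56,p30), (56,p31), (56,p32)}
These 13 distinct sets form the basis B.
Close under arbitrary unions to get τ_{X×Y}; counting gives |τ_{X×Y}| = 25.


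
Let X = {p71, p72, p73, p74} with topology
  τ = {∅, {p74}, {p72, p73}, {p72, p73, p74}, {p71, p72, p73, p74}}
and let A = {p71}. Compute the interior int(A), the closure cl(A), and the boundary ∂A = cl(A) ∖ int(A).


int(A) = ∅, cl(A) = {p71}, ∂A = {p71}.

Closed sets in (X, τ) are complements of opens:
  closed(X, τ) = {∅, {p71}, {p71, p74}, {p71, p72, p73}, {p71, p72, p73, p74}}.
int(A) = ⋃ {U ∈ τ : U ⊆ A}. Opens contained in A: ∅.
Taking the union of these: int(A) = ∅.
cl(A) = ⋂ {C closed : A ⊆ C}. Closed sets containing A: {p71}, {p71, p74}, {p71, p72, p73}, {p71, p72, p73, p74}.
Intersecting these: cl(A) = {p71}.
∂A = cl(A) ∖ int(A) = {p71} ∖ ∅ = {p71}.


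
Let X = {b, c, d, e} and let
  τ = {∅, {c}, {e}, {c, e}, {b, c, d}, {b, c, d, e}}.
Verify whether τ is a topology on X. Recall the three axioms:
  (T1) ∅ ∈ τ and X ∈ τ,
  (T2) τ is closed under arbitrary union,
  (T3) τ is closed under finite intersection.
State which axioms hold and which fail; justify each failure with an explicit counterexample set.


τ IS a topology on X.

Axiom (T1): ∅ ∈ τ? Yes; X ∈ τ? Yes.
Axiom (T2/T3): check pairwise unions and intersections of members of τ.
All pairwise intersections and unions checked — each lies in τ. Therefore τ satisfies (T1), (T2), (T3): it IS a topology on X.


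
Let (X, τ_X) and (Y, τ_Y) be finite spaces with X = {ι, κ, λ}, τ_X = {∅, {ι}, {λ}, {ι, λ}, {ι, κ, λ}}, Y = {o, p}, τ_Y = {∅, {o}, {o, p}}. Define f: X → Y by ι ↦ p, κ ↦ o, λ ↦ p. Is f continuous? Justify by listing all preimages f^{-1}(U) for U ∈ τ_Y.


f is NOT continuous.

Compute f^{-1}(U) for each U ∈ τ_Y:
  U = ∅: f^{-1}(U) = ∅ ∈ τ_X ✓.
  U = {o}: f^{-1}(U) = {κ} ∉ τ_X ✗.
  U = {o, p}: f^{-1}(U) = {ι, κ, λ} ∈ τ_X ✓.
Found U = {o} with f^{-1}(U) = {κ} not in τ_X. Therefore f is NOT continuous.


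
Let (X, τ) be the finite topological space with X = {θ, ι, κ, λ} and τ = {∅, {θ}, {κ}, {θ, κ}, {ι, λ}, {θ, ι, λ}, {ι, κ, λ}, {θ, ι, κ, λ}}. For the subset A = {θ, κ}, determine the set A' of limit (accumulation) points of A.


A' = ∅

For each x ∈ X, list the open sets U ∈ τ with x ∈ U, then check whether U ∩ (A ∖ {x}) ≠ ∅ for every such U.
  x = θ: open {θ} ∋ x has {θ} ∩ (A ∖ {θ}) = ∅, so x is NOT a limit point.
  x = ι: open {ι, λ} ∋ x has {ι, λ} ∩ (A ∖ {ι}) = ∅, so x is NOT a limit point.
  x = κ: open {κ} ∋ x has {κ} ∩ (A ∖ {κ}) = ∅, so x is NOT a limit point.
  x = λ: open {ι, λ} ∋ x has {ι, λ} ∩ (A ∖ {λ}) = ∅, so x is NOT a limit point.
Collecting: A' = ∅.


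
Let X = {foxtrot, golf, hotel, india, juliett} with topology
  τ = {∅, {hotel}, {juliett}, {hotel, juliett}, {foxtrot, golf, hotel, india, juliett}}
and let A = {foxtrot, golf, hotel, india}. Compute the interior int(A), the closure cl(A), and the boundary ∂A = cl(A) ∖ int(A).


int(A) = {hotel}, cl(A) = {foxtrot, golf, hotel, india}, ∂A = {foxtrot, golf, india}.

Closed sets in (X, τ) are complements of opens:
  closed(X, τ) = {∅, {foxtrot, golf, india}, {foxtrot, golf, hotel, india}, {foxtrot, golf, india, juliett}, {foxtrot, golf, hotel, india, juliett}}.
int(A) = ⋃ {U ∈ τ : U ⊆ A}. Opens contained in A: ∅, {hotel}.
Taking the union of these: int(A) = {hotel}.
cl(A) = ⋂ {C closed : A ⊆ C}. Closed sets containing A: {foxtrot, golf, hotel, india}, {foxtrot, golf, hotel, india, juliett}.
Intersecting these: cl(A) = {foxtrot, golf, hotel, india}.
∂A = cl(A) ∖ int(A) = {foxtrot, golf, hotel, india} ∖ {hotel} = {foxtrot, golf, india}.


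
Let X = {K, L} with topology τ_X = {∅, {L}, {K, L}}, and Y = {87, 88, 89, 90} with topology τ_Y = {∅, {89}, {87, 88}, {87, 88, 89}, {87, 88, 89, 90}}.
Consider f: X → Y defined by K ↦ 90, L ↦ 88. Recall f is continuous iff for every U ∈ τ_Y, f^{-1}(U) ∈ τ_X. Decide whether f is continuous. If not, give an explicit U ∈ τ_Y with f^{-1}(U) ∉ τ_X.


f IS continuous.

Compute f^{-1}(U) for each U ∈ τ_Y:
  U = ∅: f^{-1}(U) = ∅ ∈ τ_X ✓.
  U = {89}: f^{-1}(U) = ∅ ∈ τ_X ✓.
  U = {87, 88}: f^{-1}(U) = {L} ∈ τ_X ✓.
  U = {87, 88, 89}: f^{-1}(U) = {L} ∈ τ_X ✓.
  U = {87, 88, 89, 90}: f^{-1}(U) = {K, L} ∈ τ_X ✓.
Every preimage lies in τ_X, so f IS continuous.


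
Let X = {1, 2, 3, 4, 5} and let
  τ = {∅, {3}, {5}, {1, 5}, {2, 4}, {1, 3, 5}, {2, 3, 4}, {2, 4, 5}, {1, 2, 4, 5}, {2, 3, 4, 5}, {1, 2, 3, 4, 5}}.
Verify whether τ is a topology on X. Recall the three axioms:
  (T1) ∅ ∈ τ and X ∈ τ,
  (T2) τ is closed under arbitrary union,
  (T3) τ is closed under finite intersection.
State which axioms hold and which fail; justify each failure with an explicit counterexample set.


τ is NOT a topology on X.

Axiom (T1): ∅ ∈ τ? Yes; X ∈ τ? Yes.
Axiom (T2/T3): check pairwise unions and intersections of members of τ.
Counterexample for (T2): {3} ∪ {5} = {3, 5} ∉ τ. Therefore τ is NOT a topology.


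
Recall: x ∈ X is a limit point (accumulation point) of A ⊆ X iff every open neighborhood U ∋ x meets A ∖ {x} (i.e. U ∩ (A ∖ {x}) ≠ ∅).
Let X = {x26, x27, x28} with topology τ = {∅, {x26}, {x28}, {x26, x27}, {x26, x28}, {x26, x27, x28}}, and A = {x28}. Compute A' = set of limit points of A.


A' = ∅

For each x ∈ X, list the open sets U ∈ τ with x ∈ U, then check whether U ∩ (A ∖ {x}) ≠ ∅ for every such U.
  x = x26: open {x26} ∋ x has {x26} ∩ (A ∖ {x26}) = ∅, so x is NOT a limit point.
  x = x27: open {x26, x27} ∋ x has {x26, x27} ∩ (A ∖ {x27}) = ∅, so x is NOT a limit point.
  x = x28: open {x28} ∋ x has {x28} ∩ (A ∖ {x28}) = ∅, so x is NOT a limit point.
Collecting: A' = ∅.


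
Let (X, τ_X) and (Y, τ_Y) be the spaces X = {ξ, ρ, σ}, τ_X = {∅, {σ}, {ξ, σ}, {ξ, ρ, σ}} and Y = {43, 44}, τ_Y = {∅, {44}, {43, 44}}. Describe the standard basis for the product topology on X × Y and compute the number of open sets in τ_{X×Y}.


Basis B = {∅ × ∅, {σ} × {44}, {ξ, σ} × {44}, {σ} × {43, 44}, {ξ, ρ, σ} × {44}, {ξ, σ} × {43, 44}, {ξ, ρ, σ} × {43, 44}}; |τ_{X×Y}| = 10.

Enumerate products U × V with U ∈ τ_X, V ∈ τ_Y (deduplicated):
  ∅ × ∅ = {} (∅)
  {σ} × {44} = {(σ,44)}
  {ξ, σ} × {44} = {(ξ,44), (σ,44)}
  {σ} × {43, 44} = {(σ,43), (σ,44)}
  {ξ, ρ, σ} × {44} = {(ξ,44), (ρ,44), (σ,44)}
  {ξ, σ} × {43, 44} = {(ξ,43), (ξ,44), (σ,43), (σ,44)}
  {ξ, ρ, σ} × {43, 44} = {(ξ,43), (ξ,44), (ρ,43), (ρ,44), (σ,43), (σ,44)}
These 7 distinct sets form the basis B.
Close under arbitrary unions to get τ_{X×Y}; counting gives |τ_{X×Y}| = 10.


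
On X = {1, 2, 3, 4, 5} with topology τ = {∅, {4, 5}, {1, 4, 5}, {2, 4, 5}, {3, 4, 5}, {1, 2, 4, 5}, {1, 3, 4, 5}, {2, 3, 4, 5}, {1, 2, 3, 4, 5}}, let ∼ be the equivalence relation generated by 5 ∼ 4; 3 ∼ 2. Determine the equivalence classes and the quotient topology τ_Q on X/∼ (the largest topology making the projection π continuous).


X/∼ = {[1], [2=3], [4=5]}; |τ_Q| = 5.

Equivalence classes: [1], [2=3], [4=5].
Quotient map π: X → X/∼ sends 1 ↦ [1], 2 ↦ [2=3], 3 ↦ [2=3], 4 ↦ [4=5], 5 ↦ [4=5].
For each subset V ⊆ X/∼, compute π^{-1}(V) ⊆ X and check whether π^{-1}(V) ∈ τ. V is open in τ_Q iff π^{-1}(V) ∈ τ.
  V = {}: π^{-1}(V) = ∅ ∈ τ ✓.
  V = {[1]}: π^{-1}(V) = {1} ∉ τ ✗.
  V = {[2=3]}: π^{-1}(V) = {2, 3} ∉ τ ✗.
  V = {[1], [2=3]}: π^{-1}(V) = {1, 2, 3} ∉ τ ✗.
  V = {[4=5]}: π^{-1}(V) = {4, 5} ∈ τ ✓.
  V = {[1], [4=5]}: π^{-1}(V) = {1, 4, 5} ∈ τ ✓.
  V = {[2=3], [4=5]}: π^{-1}(V) = {2, 3, 4, 5} ∈ τ ✓.
  V = {[1], [2=3], [4=5]}: π^{-1}(V) = {1, 2, 3, 4, 5} ∈ τ ✓.
Open sets in the quotient: τ_Q = {{}, {[4=5]}, {[1], [4=5]}, {[2=3], [4=5]}, {[1], [2=3], [4=5]}} (5 elements).


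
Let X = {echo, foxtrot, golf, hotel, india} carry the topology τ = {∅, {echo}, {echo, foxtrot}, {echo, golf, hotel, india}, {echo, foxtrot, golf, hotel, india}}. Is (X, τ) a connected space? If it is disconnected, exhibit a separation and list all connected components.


(X, τ) is connected.

Find clopen sets (U ∈ τ with X ∖ U ∈ τ):
  U = ∅, X ∖ U = {echo, foxtrot, golf, hotel, india} — both open, so U is clopen.
  U = {echo, foxtrot, golf, hotel, india}, X ∖ U = ∅ — both open, so U is clopen.
Only trivial clopens (∅ and X) exist, so (X, τ) is connected.
Compute connected components by grouping points that agree on all clopens:
  component: {echo, foxtrot, golf, hotel, india}


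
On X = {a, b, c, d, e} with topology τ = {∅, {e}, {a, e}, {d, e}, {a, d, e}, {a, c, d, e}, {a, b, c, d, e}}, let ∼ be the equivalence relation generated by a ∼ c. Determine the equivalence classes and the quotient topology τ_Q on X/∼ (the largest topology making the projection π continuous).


X/∼ = {[a=c], [b], [d], [e]}; |τ_Q| = 5.

Equivalence classes: [a=c], [b], [d], [e].
Quotient map π: X → X/∼ sends a ↦ [a=c], b ↦ [b], c ↦ [a=c], d ↦ [d], e ↦ [e].
For each subset V ⊆ X/∼, compute π^{-1}(V) ⊆ X and check whether π^{-1}(V) ∈ τ. V is open in τ_Q iff π^{-1}(V) ∈ τ.
  V = {}: π^{-1}(V) = ∅ ∈ τ ✓.
  V = {[a=c]}: π^{-1}(V) = {a, c} ∉ τ ✗.
  V = {[b]}: π^{-1}(V) = {b} ∉ τ ✗.
  V = {[a=c], [b]}: π^{-1}(V) = {a, b, c} ∉ τ ✗.
  V = {[d]}: π^{-1}(V) = {d} ∉ τ ✗.
  V = {[a=c], [d]}: π^{-1}(V) = {a, c, d} ∉ τ ✗.
  V = {[b], [d]}: π^{-1}(V) = {b, d} ∉ τ ✗.
  V = {[a=c], [b], [d]}: π^{-1}(V) = {a, b, c, d} ∉ τ ✗.
  V = {[e]}: π^{-1}(V) = {e} ∈ τ ✓.
  V = {[a=c], [e]}: π^{-1}(V) = {a, c, e} ∉ τ ✗.
  V = {[b], [e]}: π^{-1}(V) = {b, e} ∉ τ ✗.
  V = {[a=c], [b], [e]}: π^{-1}(V) = {a, b, c, e} ∉ τ ✗.
  V = {[d], [e]}: π^{-1}(V) = {d, e} ∈ τ ✓.
  V = {[a=c], [d], [e]}: π^{-1}(V) = {a, c, d, e} ∈ τ ✓.
  V = {[b], [d], [e]}: π^{-1}(V) = {b, d, e} ∉ τ ✗.
  V = {[a=c], [b], [d], [e]}: π^{-1}(V) = {a, b, c, d, e} ∈ τ ✓.
Open sets in the quotient: τ_Q = {{}, {[e]}, {[d], [e]}, {[a=c], [d], [e]}, {[a=c], [b], [d], [e]}} (5 elements).


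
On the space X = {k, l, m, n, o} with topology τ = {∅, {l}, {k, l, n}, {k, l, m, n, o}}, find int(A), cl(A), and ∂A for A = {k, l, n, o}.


int(A) = {k, l, n}, cl(A) = {k, l, m, n, o}, ∂A = {m, o}.

Closed sets in (X, τ) are complements of opens:
  closed(X, τ) = {∅, {m, o}, {k, m, n, o}, {k, l, m, n, o}}.
int(A) = ⋃ {U ∈ τ : U ⊆ A}. Opens contained in A: ∅, {l}, {k, l, n}.
Taking the union of these: int(A) = {k, l, n}.
cl(A) = ⋂ {C closed : A ⊆ C}. Closed sets containing A: {k, l, m, n, o}.
Intersecting these: cl(A) = {k, l, m, n, o}.
∂A = cl(A) ∖ int(A) = {k, l, m, n, o} ∖ {k, l, n} = {m, o}.


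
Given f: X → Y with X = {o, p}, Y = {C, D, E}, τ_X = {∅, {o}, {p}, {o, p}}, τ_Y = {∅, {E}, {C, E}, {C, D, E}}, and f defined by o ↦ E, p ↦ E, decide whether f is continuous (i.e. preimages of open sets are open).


f IS continuous.

Compute f^{-1}(U) for each U ∈ τ_Y:
  U = ∅: f^{-1}(U) = ∅ ∈ τ_X ✓.
  U = {E}: f^{-1}(U) = {o, p} ∈ τ_X ✓.
  U = {C, E}: f^{-1}(U) = {o, p} ∈ τ_X ✓.
  U = {C, D, E}: f^{-1}(U) = {o, p} ∈ τ_X ✓.
Every preimage lies in τ_X, so f IS continuous.


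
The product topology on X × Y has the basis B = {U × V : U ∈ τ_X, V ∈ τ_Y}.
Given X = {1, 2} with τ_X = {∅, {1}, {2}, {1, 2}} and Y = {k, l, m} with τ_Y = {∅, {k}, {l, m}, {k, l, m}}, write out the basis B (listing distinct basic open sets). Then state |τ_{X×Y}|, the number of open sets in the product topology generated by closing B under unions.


Basis B = {∅ × ∅, {1} × {k}, {2} × {k}, {1, 2} × {k}, {1} × {l, m}, {2} × {l, m}, {1} × {k, l, m}, {2} × {k, l, m}, {1, 2} × {l, m}, {1, 2} × {k, l, m}}; |τ_{X×Y}| = 16.

Enumerate products U × V with U ∈ τ_X, V ∈ τ_Y (deduplicated):
  ∅ × ∅ = {} (∅)
  {1} × {k} = {(1,k)}
  {2} × {k} = {(2,k)}
  {1, 2} × {k} = {(1,k), (2,k)}
  {1} × {l, m} = {(1,l), (1,m)}
  {2} × {l, m} = {(2,l), (2,m)}
  {1} × {k, l, m} = {(1,k), (1,l), (1,m)}
  {2} × {k, l, m} = {(2,k), (2,l), (2,m)}
  {1, 2} × {l, m} = {(1,l), (1,m), (2,l), (2,m)}
  {1, 2} × {k, l, m} = {(1,k), (1,l), (1,m), (2,k), (2,l), (2,m)}
These 10 distinct sets form the basis B.
Close under arbitrary unions to get τ_{X×Y}; counting gives |τ_{X×Y}| = 16.


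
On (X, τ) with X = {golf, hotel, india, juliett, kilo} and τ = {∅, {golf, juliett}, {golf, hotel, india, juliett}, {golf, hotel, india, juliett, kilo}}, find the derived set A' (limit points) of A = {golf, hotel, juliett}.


A' = {golf, hotel, india, juliett, kilo}

For each x ∈ X, list the open sets U ∈ τ with x ∈ U, then check whether U ∩ (A ∖ {x}) ≠ ∅ for every such U.
  x = golf: opens ∋ x are {golf, juliett}, {golf, hotel, india, juliett}, {golf, hotel, india, juliett, kilo}; each meets A ∖ {golf}, so x IS a limit point.
  x = hotel: opens ∋ x are {golf, hotel, india, juliett}, {golf, hotel, india, juliett, kilo}; each meets A ∖ {hotel}, so x IS a limit point.
  x = india: opens ∋ x are {golf, hotel, india, juliett}, {golf, hotel, india, juliett, kilo}; each meets A ∖ {india}, so x IS a limit point.
  x = juliett: opens ∋ x are {golf, juliett}, {golf, hotel, india, juliett}, {golf, hotel, india, juliett, kilo}; each meets A ∖ {juliett}, so x IS a limit point.
  x = kilo: opens ∋ x are {golf, hotel, india, juliett, kilo}; each meets A ∖ {kilo}, so x IS a limit point.
Collecting: A' = {golf, hotel, india, juliett, kilo}.


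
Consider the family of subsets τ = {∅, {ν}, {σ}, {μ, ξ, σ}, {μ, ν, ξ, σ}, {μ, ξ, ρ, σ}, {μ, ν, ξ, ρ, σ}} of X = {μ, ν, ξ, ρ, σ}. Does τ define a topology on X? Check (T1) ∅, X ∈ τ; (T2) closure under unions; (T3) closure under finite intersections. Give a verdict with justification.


τ is NOT a topology on X.

Axiom (T1): ∅ ∈ τ? Yes; X ∈ τ? Yes.
Axiom (T2/T3): check pairwise unions and intersections of members of τ.
Counterexample for (T2): {ν} ∪ {σ} = {ν, σ} ∉ τ. Therefore τ is NOT a topology.


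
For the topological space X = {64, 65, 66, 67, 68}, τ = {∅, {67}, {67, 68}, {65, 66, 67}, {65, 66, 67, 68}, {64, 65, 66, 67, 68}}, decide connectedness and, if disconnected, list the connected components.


(X, τ) is connected.

Find clopen sets (U ∈ τ with X ∖ U ∈ τ):
  U = ∅, X ∖ U = {64, 65, 66, 67, 68} — both open, so U is clopen.
  U = {64, 65, 66, 67, 68}, X ∖ U = ∅ — both open, so U is clopen.
Only trivial clopens (∅ and X) exist, so (X, τ) is connected.
Compute connected components by grouping points that agree on all clopens:
  component: {64, 65, 66, 67, 68}


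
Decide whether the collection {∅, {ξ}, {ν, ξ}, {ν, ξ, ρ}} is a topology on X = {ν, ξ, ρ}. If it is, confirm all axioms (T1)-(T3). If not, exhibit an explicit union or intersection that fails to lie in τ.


τ IS a topology on X.

Axiom (T1): ∅ ∈ τ? Yes; X ∈ τ? Yes.
Axiom (T2/T3): check pairwise unions and intersections of members of τ.
All pairwise intersections and unions checked — each lies in τ. Therefore τ satisfies (T1), (T2), (T3): it IS a topology on X.


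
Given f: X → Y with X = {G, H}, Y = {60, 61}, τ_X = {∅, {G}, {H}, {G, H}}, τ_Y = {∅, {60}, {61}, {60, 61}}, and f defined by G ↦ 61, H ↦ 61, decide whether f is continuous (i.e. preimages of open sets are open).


f IS continuous.

Compute f^{-1}(U) for each U ∈ τ_Y:
  U = ∅: f^{-1}(U) = ∅ ∈ τ_X ✓.
  U = {60}: f^{-1}(U) = ∅ ∈ τ_X ✓.
  U = {61}: f^{-1}(U) = {G, H} ∈ τ_X ✓.
  U = {60, 61}: f^{-1}(U) = {G, H} ∈ τ_X ✓.
Every preimage lies in τ_X, so f IS continuous.


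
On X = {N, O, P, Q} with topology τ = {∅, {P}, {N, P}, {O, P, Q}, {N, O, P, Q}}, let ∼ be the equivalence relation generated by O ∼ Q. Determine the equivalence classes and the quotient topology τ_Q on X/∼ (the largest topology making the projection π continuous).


X/∼ = {[N], [O=Q], [P]}; |τ_Q| = 5.

Equivalence classes: [N], [O=Q], [P].
Quotient map π: X → X/∼ sends N ↦ [N], O ↦ [O=Q], P ↦ [P], Q ↦ [O=Q].
For each subset V ⊆ X/∼, compute π^{-1}(V) ⊆ X and check whether π^{-1}(V) ∈ τ. V is open in τ_Q iff π^{-1}(V) ∈ τ.
  V = {}: π^{-1}(V) = ∅ ∈ τ ✓.
  V = {[N]}: π^{-1}(V) = {N} ∉ τ ✗.
  V = {[O=Q]}: π^{-1}(V) = {O, Q} ∉ τ ✗.
  V = {[N], [O=Q]}: π^{-1}(V) = {N, O, Q} ∉ τ ✗.
  V = {[P]}: π^{-1}(V) = {P} ∈ τ ✓.
  V = {[N], [P]}: π^{-1}(V) = {N, P} ∈ τ ✓.
  V = {[O=Q], [P]}: π^{-1}(V) = {O, P, Q} ∈ τ ✓.
  V = {[N], [O=Q], [P]}: π^{-1}(V) = {N, O, P, Q} ∈ τ ✓.
Open sets in the quotient: τ_Q = {{}, {[P]}, {[N], [P]}, {[O=Q], [P]}, {[N], [O=Q], [P]}} (5 elements).


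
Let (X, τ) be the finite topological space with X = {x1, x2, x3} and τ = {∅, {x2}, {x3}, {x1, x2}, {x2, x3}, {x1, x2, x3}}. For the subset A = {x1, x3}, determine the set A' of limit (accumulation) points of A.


A' = ∅

For each x ∈ X, list the open sets U ∈ τ with x ∈ U, then check whether U ∩ (A ∖ {x}) ≠ ∅ for every such U.
  x = x1: open {x1, x2} ∋ x has {x1, x2} ∩ (A ∖ {x1}) = ∅, so x is NOT a limit point.
  x = x2: open {x2} ∋ x has {x2} ∩ (A ∖ {x2}) = ∅, so x is NOT a limit point.
  x = x3: open {x3} ∋ x has {x3} ∩ (A ∖ {x3}) = ∅, so x is NOT a limit point.
Collecting: A' = ∅.


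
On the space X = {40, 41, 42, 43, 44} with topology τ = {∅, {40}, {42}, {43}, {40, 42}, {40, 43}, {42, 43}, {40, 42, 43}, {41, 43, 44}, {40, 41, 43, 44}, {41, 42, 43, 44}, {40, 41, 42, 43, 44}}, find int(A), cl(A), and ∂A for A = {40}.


int(A) = {40}, cl(A) = {40}, ∂A = ∅.

Closed sets in (X, τ) are complements of opens:
  closed(X, τ) = {∅, {40}, {42}, {40, 42}, {41, 44}, {40, 41, 44}, {41, 42, 44}, {41, 43, 44}, {40, 41, 42, 44}, {40, 41, 43, 44}, {41, 42, 43, 44}, {40, 41, 42, 43, 44}}.
int(A) = ⋃ {U ∈ τ : U ⊆ A}. Opens contained in A: ∅, {40}.
Taking the union of these: int(A) = {40}.
cl(A) = ⋂ {C closed : A ⊆ C}. Closed sets containing A: {40}, {40, 42}, {40, 41, 44}, {40, 41, 42, 44}, {40, 41, 43, 44}, {40, 41, 42, 43, 44}.
Intersecting these: cl(A) = {40}.
∂A = cl(A) ∖ int(A) = {40} ∖ {40} = ∅.


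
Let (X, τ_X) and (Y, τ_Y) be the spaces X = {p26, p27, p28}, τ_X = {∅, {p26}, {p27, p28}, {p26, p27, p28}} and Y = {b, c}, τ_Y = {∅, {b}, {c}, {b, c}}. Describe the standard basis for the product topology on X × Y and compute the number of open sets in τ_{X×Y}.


Basis B = {∅ × ∅, {p26} × {b}, {p26} × {c}, {p26} × {b, c}, {p27, p28} × {b}, {p27, p28} × {c}, {p26, p27, p28} × {b}, {p26, p27, p28} × {c}, {p27, p28} × {b, c}, {p26, p27, p28} × {b, c}}; |τ_{X×Y}| = 16.

Enumerate products U × V with U ∈ τ_X, V ∈ τ_Y (deduplicated):
  ∅ × ∅ = {} (∅)
  {p26} × {b} = {(p26,b)}
  {p26} × {c} = {(p26,c)}
  {p26} × {b, c} = {(p26,b), (p26,c)}
  {p27, p28} × {b} = {(p27,b), (p28,b)}
  {p27, p28} × {c} = {(p27,c), (p28,c)}
  {p26, p27, p28} × {b} = {(p26,b), (p27,b), (p28,b)}
  {p26, p27, p28} × {c} = {(p26,c), (p27,c), (p28,c)}
  {p27, p28} × {b, c} = {(p27,b), (p27,c), (p28,b), (p28,c)}
  {p26, p27, p28} × {b, c} = {(p26,b), (p26,c), (p27,b), (p27,c), (p28,b), (p28,c)}
These 10 distinct sets form the basis B.
Close under arbitrary unions to get τ_{X×Y}; counting gives |τ_{X×Y}| = 16.


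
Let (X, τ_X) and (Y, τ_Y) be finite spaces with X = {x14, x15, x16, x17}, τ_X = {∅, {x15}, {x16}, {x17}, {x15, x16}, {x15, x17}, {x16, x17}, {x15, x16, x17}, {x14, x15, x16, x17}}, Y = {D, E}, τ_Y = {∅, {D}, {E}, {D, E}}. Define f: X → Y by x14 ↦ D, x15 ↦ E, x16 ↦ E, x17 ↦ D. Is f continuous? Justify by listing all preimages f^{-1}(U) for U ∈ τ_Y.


f is NOT continuous.

Compute f^{-1}(U) for each U ∈ τ_Y:
  U = ∅: f^{-1}(U) = ∅ ∈ τ_X ✓.
  U = {D}: f^{-1}(U) = {x14, x17} ∉ τ_X ✗.
  U = {E}: f^{-1}(U) = {x15, x16} ∈ τ_X ✓.
  U = {D, E}: f^{-1}(U) = {x14, x15, x16, x17} ∈ τ_X ✓.
Found U = {D} with f^{-1}(U) = {x14, x17} not in τ_X. Therefore f is NOT continuous.


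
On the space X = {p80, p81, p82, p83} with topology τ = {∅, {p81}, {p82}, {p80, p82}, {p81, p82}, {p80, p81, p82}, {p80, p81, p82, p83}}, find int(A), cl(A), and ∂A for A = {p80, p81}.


int(A) = {p81}, cl(A) = {p80, p81, p83}, ∂A = {p80, p83}.

Closed sets in (X, τ) are complements of opens:
  closed(X, τ) = {∅, {p83}, {p80, p83}, {p81, p83}, {p80, p81, p83}, {p80, p82, p83}, {p80, p81, p82, p83}}.
int(A) = ⋃ {U ∈ τ : U ⊆ A}. Opens contained in A: ∅, {p81}.
Taking the union of these: int(A) = {p81}.
cl(A) = ⋂ {C closed : A ⊆ C}. Closed sets containing A: {p80, p81, p83}, {p80, p81, p82, p83}.
Intersecting these: cl(A) = {p80, p81, p83}.
∂A = cl(A) ∖ int(A) = {p80, p81, p83} ∖ {p81} = {p80, p83}.
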